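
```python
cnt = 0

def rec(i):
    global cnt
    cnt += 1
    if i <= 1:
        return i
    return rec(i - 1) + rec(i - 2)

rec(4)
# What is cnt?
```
Call trace (a repeated sub-call is expanded the first time; later identical calls just restate its return value):
rec(i=4)
  rec(i=3)
    rec(i=2)
      rec(i=1)
      -> return 1
      rec(i=0)
      -> return 0
    -> return 1
    rec(i=1)
    -> return 1
  -> return 2
  rec(i=2) -> return 1  (same call as traced above)
-> return 3

cnt is incremented once per call, so count the calls in each subtree. Let C(i) = number of calls made by rec(i).
C(0) = C(1) = 1 (base case, no recursion); C(i) = 1 + C(i - 1) + C(i - 2) otherwise.
C(2) = 1 + C(1) + C(0) = 1 + 1 + 1 = 3
C(3) = 1 + C(2) + C(1) = 1 + 3 + 1 = 5
C(4) = 1 + C(3) + C(2) = 1 + 5 + 3 = 9
cnt = C(4) = 9

Final answer: 9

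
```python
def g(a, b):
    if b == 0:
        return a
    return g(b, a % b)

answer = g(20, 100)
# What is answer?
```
Call trace:
g(a=20, b=100)
  g(a=100, b=20)
    g(a=20, b=0)
    -> return 20
  -> return 20
-> return 20

Final answer: 20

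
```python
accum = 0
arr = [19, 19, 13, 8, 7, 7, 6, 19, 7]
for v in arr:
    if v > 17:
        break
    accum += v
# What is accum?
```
Trace:
  accum=0
  accum=0, v=19

Final answer: 0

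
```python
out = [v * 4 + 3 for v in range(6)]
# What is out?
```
Trace:
  v=0
  v=1
  v=2
  v=3
  v=4
  v=5
  out=[3, 7, 11, 15, 19, 23]

Final answer: [3, 7, 11, 15, 19, 23]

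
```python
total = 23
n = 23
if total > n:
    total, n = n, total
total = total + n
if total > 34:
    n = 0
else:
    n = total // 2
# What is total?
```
Trace:
  total=23
  total=23, n=23
  total=23, n=23
  total=46, n=23
  total=46, n=0

Final answer: 46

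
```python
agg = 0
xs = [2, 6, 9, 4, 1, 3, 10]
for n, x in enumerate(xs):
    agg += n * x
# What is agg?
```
Trace:
  agg=0
  agg=0, n=0, x=2
  agg=6, n=1, x=6
  agg=24, n=2, x=9
  agg=36, n=3, x=4
  agg=40, n=4, x=1
  agg=55, n=5, x=3
  agg=115, n=6, x=10

Final answer: 115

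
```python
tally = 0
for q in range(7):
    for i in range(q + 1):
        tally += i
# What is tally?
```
Trace:
  tally=0
  tally=0, q=0, i=0
  tally=0, q=1, i=0
  tally=1, q=1, i=1
  tally=1, q=2, i=0
  tally=2, q=2, i=1
  tally=4, q=2, i=2
  tally=4, q=3, i=0
  tally=5, q=3, i=1
  tally=7, q=3, i=2
  tally=10, q=3, i=3
  tally=10, q=4, i=0
  tally=11, q=4, i=1
  tally=13, q=4, i=2
  tally=16, q=4, i=3
  tally=20, q=4, i=4
  tally=20, q=5, i=0
  tally=21, q=5, i=1
  tally=23, q=5, i=2
  tally=26, q=5, i=3
  tally=30, q=5, i=4
  tally=35, q=5, i=5
  tally=35, q=6, i=0
  tally=36, q=6, i=1
  tally=38, q=6, i=2
  tally=41, q=6, i=3
  tally=45, q=6, i=4
  tally=50, q=6, i=5
  tally=56, q=6, i=6

Final answer: 56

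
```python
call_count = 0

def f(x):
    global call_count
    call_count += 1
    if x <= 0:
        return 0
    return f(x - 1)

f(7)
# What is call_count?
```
Call trace:
f(x=7)
  f(x=6)
    f(x=5)
      f(x=4)
        f(x=3)
          f(x=2)
            f(x=1)
              f(x=0)
              -> return 0
            -> return 0
          -> return 0
        -> return 0
      -> return 0
    -> return 0
  -> return 0
-> return 0

call_count is incremented once per call. f is entered once for each x = 7, 6, 5, 4, 3, 2, 1, 0 (the x <= 0 call returns without recursing), i.e. 7 + 1 calls.
call_count = 8

Final answer: 8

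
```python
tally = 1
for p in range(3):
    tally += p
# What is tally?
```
Trace:
  tally=1
  tally=1, p=0
  tally=2, p=1
  tally=4, p=2

Final answer: 4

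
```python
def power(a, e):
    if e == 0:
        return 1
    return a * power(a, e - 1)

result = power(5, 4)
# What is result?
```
Call trace:
power(a=5, e=4)
  power(a=5, e=3)
    power(a=5, e=2)
      power(a=5, e=1)
        power(a=5, e=0)
        -> return 1
      -> return 5
    -> return 25
  -> return 125
-> return 625

Final answer: 625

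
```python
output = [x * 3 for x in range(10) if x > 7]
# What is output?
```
Trace:
  x=0
  x=1
  x=2
  x=3
  x=4
  x=5
  x=6
  x=7
  x=8
  x=9
  output=[24, 27]

Final answer: [24, 27]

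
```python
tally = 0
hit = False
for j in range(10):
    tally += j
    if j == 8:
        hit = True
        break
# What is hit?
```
Trace:
  tally=0
  tally=0, hit=False
  tally=0, hit=False, j=0
  tally=1, hit=False, j=1
  tally=3, hit=False, j=2
  tally=6, hit=False, j=3
  tally=10, hit=False, j=4
  tally=15, hit=False, j=5
  tally=21, hit=False, j=6
  tally=28, hit=False, j=7
  tally=36, hit=True, j=8

Final answer: True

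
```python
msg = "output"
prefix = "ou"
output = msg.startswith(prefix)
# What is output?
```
Trace:
  msg='output'
  msg='output', prefix='ou'
  msg='output', prefix='ou', output=True

Final answer: True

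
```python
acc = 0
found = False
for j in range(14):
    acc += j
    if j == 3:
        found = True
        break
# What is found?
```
Trace:
  acc=0
  acc=0, found=False
  acc=0, found=False, j=0
  acc=1, found=False, j=1
  acc=3, found=False, j=2
  acc=6, found=True, j=3

Final answer: True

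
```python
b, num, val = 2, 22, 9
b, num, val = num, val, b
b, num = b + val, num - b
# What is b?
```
Trace:
  b=2, num=22, val=9
  b=22, num=9, val=2
  b=24, num=-13, val=2

Final answer: 24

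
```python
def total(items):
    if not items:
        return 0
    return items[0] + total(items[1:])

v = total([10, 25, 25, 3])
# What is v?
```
Call trace:
total(items=[10, 25, 25, 3])
  total(items=[25, 25, 3])
    total(items=[25, 3])
      total(items=[3])
        total(items=[])
        -> return 0
      -> return 3
    -> return 28
  -> return 53
-> return 63

Final answer: 63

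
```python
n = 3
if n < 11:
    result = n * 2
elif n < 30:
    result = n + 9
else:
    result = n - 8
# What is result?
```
Trace:
  n=3
  n=3, result=6

Final answer: 6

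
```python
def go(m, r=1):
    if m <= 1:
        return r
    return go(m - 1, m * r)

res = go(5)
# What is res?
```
Call trace:
go(m=5, r=1)
  go(m=4, r=5)
    go(m=3, r=20)
      go(m=2, r=60)
        go(m=1, r=120)
        -> return 120
      -> return 120
    -> return 120
  -> return 120
-> return 120

Final answer: 120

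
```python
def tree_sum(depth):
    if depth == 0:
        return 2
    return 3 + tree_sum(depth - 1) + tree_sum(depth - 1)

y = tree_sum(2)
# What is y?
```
Call trace (a repeated sub-call is expanded the first time; later identical calls just restate its return value):
tree_sum(depth=2)
  tree_sum(depth=1)
    tree_sum(depth=0)
    -> return 2
    tree_sum(depth=0)
    -> return 2
  -> return 7
  tree_sum(depth=1) -> return 7  (same call as traced above)
-> return 17

Final answer: 17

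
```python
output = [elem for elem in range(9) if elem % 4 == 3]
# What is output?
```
Trace:
  elem=0
  elem=1
  elem=2
  elem=3
  elem=4
  elem=5
  elem=6
  elem=7
  elem=8
  output=[3, 7]

Final answer: [3, 7]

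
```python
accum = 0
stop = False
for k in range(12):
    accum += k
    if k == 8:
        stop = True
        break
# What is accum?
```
Trace:
  accum=0
  accum=0, stop=False
  accum=0, stop=False, k=0
  accum=1, stop=False, k=1
  accum=3, stop=False, k=2
  accum=6, stop=False, k=3
  accum=10, stop=False, k=4
  accum=15, stop=False, k=5
  accum=21, stop=False, k=6
  accum=28, stop=False, k=7
  accum=36, stop=True, k=8

Final answer: 36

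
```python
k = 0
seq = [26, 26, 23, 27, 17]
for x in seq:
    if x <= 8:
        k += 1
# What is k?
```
Trace:
  k=0
  k=0, x=26
  k=0, x=26
  k=0, x=23
  k=0, x=27
  k=0, x=17

Final answer: 0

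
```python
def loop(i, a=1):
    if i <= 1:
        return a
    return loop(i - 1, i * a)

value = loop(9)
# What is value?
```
Call trace:
loop(i=9, a=1)
  loop(i=8, a=9)
    loop(i=7, a=72)
      loop(i=6, a=504)
        loop(i=5, a=3024)
          loop(i=4, a=15120)
            loop(i=3, a=60480)
              loop(i=2, a=181440)
                loop(i=1, a=362880)
                -> return 362880
              -> return 362880
            -> return 362880
          -> return 362880
        -> return 362880
      -> return 362880
    -> return 362880
  -> return 362880
-> return 362880

Final answer: 362880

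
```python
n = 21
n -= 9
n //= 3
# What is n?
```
Trace:
  n=21
  n=12
  n=4

Final answer: 4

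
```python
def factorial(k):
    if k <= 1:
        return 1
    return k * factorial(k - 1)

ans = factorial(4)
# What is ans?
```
Call trace:
factorial(k=4)
  factorial(k=3)
    factorial(k=2)
      factorial(k=1)
      -> return 1
    -> return 2
  -> return 6
-> return 24

Final answer: 24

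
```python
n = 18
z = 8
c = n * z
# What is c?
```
Trace:
  n=18
  n=18, z=8
  n=18, z=8, c=144

Final answer: 144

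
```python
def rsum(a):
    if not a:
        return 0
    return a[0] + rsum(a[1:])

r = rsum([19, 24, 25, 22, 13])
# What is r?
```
Call trace:
rsum(a=[19, 24, 25, 22, 13])
  rsum(a=[24, 25, 22, 13])
    rsum(a=[25, 22, 13])
      rsum(a=[22, 13])
        rsum(a=[13])
          rsum(a=[])
          -> return 0
        -> return 13
      -> return 35
    -> return 60
  -> return 84
-> return 103

Final answer: 103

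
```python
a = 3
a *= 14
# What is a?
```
Trace:
  a=3
  a=42

Final answer: 42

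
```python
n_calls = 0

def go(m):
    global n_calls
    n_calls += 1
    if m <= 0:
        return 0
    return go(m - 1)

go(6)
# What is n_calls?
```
Call trace:
go(m=6)
  go(m=5)
    go(m=4)
      go(m=3)
        go(m=2)
          go(m=1)
            go(m=0)
            -> return 0
          -> return 0
        -> return 0
      -> return 0
    -> return 0
  -> return 0
-> return 0

n_calls is incremented once per call. go is entered once for each m = 6, 5, 4, 3, 2, 1, 0 (the m <= 0 call returns without recursing), i.e. 6 + 1 calls.
n_calls = 7

Final answer: 7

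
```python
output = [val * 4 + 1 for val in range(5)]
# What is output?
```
Trace:
  val=0
  val=1
  val=2
  val=3
  val=4
  output=[1, 5, 9, 13, 17]

Final answer: [1, 5, 9, 13, 17]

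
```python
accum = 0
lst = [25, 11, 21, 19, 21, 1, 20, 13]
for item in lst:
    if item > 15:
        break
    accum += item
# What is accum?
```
Trace:
  accum=0
  accum=0, item=25

Final answer: 0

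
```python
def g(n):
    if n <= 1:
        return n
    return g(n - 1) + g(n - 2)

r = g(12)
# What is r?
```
Call trace (a repeated sub-call is expanded the first time; later identical calls just restate its return value):
g(n=12)
  g(n=11)
    g(n=10)
      g(n=9)
        g(n=8)
          g(n=7)
            g(n=6)
              g(n=5)
                g(n=4)
                  g(n=3)
                    g(n=2)
                      g(n=1)
                      -> return 1
                      g(n=0)
                      -> return 0
                    -> return 1
                    g(n=1)
                    -> return 1
                  -> return 2
                  g(n=2) -> return 1  (same call as traced above)
                -> return 3
                g(n=3) -> return 2  (same call as traced above)
              -> return 5
              g(n=4) -> return 3  (same call as traced above)
            -> return 8
            g(n=5) -> return 5  (same call as traced above)
          -> return 13
          g(n=6) -> return 8  (same call as traced above)
        -> return 21
        g(n=7) -> return 13  (same call as traced above)
      -> return 34
      g(n=8) -> return 21  (same call as traced above)
    -> return 55
    g(n=9) -> return 34  (same call as traced above)
  -> return 89
  g(n=10) -> return 55  (same call as traced above)
-> return 144

Final answer: 144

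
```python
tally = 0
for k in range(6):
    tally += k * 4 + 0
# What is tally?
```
Trace:
  tally=0
  tally=0, k=0
  tally=4, k=1
  tally=12, k=2
  tally=24, k=3
  tally=40, k=4
  tally=60, k=5

Final answer: 60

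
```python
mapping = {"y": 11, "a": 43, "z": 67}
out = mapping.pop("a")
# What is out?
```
Trace:
  mapping={'y': 11, 'a': 43, 'z': 67}
  mapping={'y': 11, 'z': 67}, out=43

Final answer: 43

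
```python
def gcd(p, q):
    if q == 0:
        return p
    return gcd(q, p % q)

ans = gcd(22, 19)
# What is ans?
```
Call trace:
gcd(p=22, q=19)
  gcd(p=19, q=3)
    gcd(p=3, q=1)
      gcd(p=1, q=0)
      -> return 1
    -> return 1
  -> return 1
-> return 1

Final answer: 1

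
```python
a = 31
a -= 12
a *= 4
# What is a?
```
Trace:
  a=31
  a=19
  a=76

Final answer: 76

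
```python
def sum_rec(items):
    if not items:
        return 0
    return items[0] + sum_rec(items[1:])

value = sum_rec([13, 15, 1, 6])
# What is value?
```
Call trace:
sum_rec(items=[13, 15, 1, 6])
  sum_rec(items=[15, 1, 6])
    sum_rec(items=[1, 6])
      sum_rec(items=[6])
        sum_rec(items=[])
        -> return 0
      -> return 6
    -> return 7
  -> return 22
-> return 35

Final answer: 35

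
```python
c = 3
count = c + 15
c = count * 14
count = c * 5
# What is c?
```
Trace:
  c=3
  c=3, count=18
  c=252, count=18
  c=252, count=1260

Final answer: 252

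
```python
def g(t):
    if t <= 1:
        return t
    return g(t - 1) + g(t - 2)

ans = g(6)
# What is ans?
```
Call trace (a repeated sub-call is expanded the first time; later identical calls just restate its return value):
g(t=6)
  g(t=5)
    g(t=4)
      g(t=3)
        g(t=2)
          g(t=1)
          -> return 1
          g(t=0)
          -> return 0
        -> return 1
        g(t=1)
        -> return 1
      -> return 2
      g(t=2) -> return 1  (same call as traced above)
    -> return 3
    g(t=3) -> return 2  (same call as traced above)
  -> return 5
  g(t=4) -> return 3  (same call as traced above)
-> return 8

Final answer: 8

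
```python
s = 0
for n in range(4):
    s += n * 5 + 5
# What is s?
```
Trace:
  s=0
  s=5, n=0
  s=15, n=1
  s=30, n=2
  s=50, n=3

Final answer: 50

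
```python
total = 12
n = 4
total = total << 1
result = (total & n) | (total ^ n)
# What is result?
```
Trace:
  total=12
  total=12, n=4
  total=24, n=4
  total=24, n=4, result=28

Final answer: 28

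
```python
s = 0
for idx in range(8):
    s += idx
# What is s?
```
Trace:
  s=0
  s=0, idx=0
  s=1, idx=1
  s=3, idx=2
  s=6, idx=3
  s=10, idx=4
  s=15, idx=5
  s=21, idx=6
  s=28, idx=7

Final answer: 28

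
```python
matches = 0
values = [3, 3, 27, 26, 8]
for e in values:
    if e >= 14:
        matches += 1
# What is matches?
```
Trace:
  matches=0
  matches=0, e=3
  matches=0, e=3
  matches=1, e=27
  matches=2, e=26
  matches=2, e=8

Final answer: 2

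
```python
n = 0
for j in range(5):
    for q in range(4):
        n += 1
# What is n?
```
Trace:
  n=0
  n=1, j=0, q=0
  n=2, j=0, q=1
  n=3, j=0, q=2
  n=4, j=0, q=3
  n=5, j=1, q=0
  n=6, j=1, q=1
  n=7, j=1, q=2
  n=8, j=1, q=3
  n=9, j=2, q=0
  n=10, j=2, q=1
  n=11, j=2, q=2
  n=12, j=2, q=3
  n=13, j=3, q=0
  n=14, j=3, q=1
  n=15, j=3, q=2
  n=16, j=3, q=3
  n=17, j=4, q=0
  n=18, j=4, q=1
  n=19, j=4, q=2
  n=20, j=4, q=3

Final answer: 20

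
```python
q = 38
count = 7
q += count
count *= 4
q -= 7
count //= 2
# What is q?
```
Trace:
  q=38
  q=38, count=7
  q=45, count=7
  q=45, count=28
  q=38, count=28
  q=38, count=14

Final answer: 38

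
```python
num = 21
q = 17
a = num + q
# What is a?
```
Trace:
  num=21
  num=21, q=17
  num=21, q=17, a=38

Final answer: 38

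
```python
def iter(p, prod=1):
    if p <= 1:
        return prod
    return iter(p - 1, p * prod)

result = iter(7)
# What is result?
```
Call trace:
iter(p=7, prod=1)
  iter(p=6, prod=7)
    iter(p=5, prod=42)
      iter(p=4, prod=210)
        iter(p=3, prod=840)
          iter(p=2, prod=2520)
            iter(p=1, prod=5040)
            -> return 5040
          -> return 5040
        -> return 5040
      -> return 5040
    -> return 5040
  -> return 5040
-> return 5040

Final answer: 5040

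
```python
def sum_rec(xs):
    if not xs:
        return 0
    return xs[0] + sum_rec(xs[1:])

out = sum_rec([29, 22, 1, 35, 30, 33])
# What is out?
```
Call trace:
sum_rec(xs=[29, 22, 1, 35, 30, 33])
  sum_rec(xs=[22, 1, 35, 30, 33])
    sum_rec(xs=[1, 35, 30, 33])
      sum_rec(xs=[35, 30, 33])
        sum_rec(xs=[30, 33])
          sum_rec(xs=[33])
            sum_rec(xs=[])
            -> return 0
          -> return 33
        -> return 63
      -> return 98
    -> return 99
  -> return 121
-> return 150

Final answer: 150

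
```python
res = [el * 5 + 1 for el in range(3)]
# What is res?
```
Trace:
  el=0
  el=1
  el=2
  res=[1, 6, 11]

Final answer: [1, 6, 11]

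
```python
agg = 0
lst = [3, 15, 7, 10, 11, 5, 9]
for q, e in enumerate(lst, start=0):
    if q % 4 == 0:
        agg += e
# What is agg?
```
Trace:
  agg=0
  agg=3, q=0, e=3
  agg=3, q=1, e=15
  agg=3, q=2, e=7
  agg=3, q=3, e=10
  agg=14, q=4, e=11
  agg=14, q=5, e=5
  agg=14, q=6, e=9

Final answer: 14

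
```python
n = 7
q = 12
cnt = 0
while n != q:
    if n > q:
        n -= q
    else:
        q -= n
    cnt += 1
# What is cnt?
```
Trace:
  n=7
  n=7, q=12
  n=7, q=12, cnt=0
  n=7, q=5, cnt=1
  n=2, q=5, cnt=2
  n=2, q=3, cnt=3
  n=2, q=1, cnt=4
  n=1, q=1, cnt=5

Final answer: 5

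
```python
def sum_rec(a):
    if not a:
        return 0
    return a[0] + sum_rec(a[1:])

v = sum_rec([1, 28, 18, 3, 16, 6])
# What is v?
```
Call trace:
sum_rec(a=[1, 28, 18, 3, 16, 6])
  sum_rec(a=[28, 18, 3, 16, 6])
    sum_rec(a=[18, 3, 16, 6])
      sum_rec(a=[3, 16, 6])
        sum_rec(a=[16, 6])
          sum_rec(a=[6])
            sum_rec(a=[])
            -> return 0
          -> return 6
        -> return 22
      -> return 25
    -> return 43
  -> return 71
-> return 72

Final answer: 72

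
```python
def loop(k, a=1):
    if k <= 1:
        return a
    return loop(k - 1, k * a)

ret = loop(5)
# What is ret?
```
Call trace:
loop(k=5, a=1)
  loop(k=4, a=5)
    loop(k=3, a=20)
      loop(k=2, a=60)
        loop(k=1, a=120)
        -> return 120
      -> return 120
    -> return 120
  -> return 120
-> return 120

Final answer: 120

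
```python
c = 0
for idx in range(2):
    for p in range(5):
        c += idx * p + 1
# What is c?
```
Trace:
  c=0
  c=1, idx=0, p=0
  c=2, idx=0, p=1
  c=3, idx=0, p=2
  c=4, idx=0, p=3
  c=5, idx=0, p=4
  c=6, idx=1, p=0
  c=8, idx=1, p=1
  c=11, idx=1, p=2
  c=15, idx=1, p=3
  c=20, idx=1, p=4

Final answer: 20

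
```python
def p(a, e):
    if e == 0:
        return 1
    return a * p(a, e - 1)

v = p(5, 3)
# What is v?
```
Call trace:
p(a=5, e=3)
  p(a=5, e=2)
    p(a=5, e=1)
      p(a=5, e=0)
      -> return 1
    -> return 5
  -> return 25
-> return 125

Final answer: 125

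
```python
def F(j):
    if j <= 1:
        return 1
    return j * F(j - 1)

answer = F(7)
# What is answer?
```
Call trace:
F(j=7)
  F(j=6)
    F(j=5)
      F(j=4)
        F(j=3)
          F(j=2)
            F(j=1)
            -> return 1
          -> return 2
        -> return 6
      -> return 24
    -> return 120
  -> return 720
-> return 5040

Final answer: 5040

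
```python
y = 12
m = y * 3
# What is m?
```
Trace:
  y=12
  y=12, m=36

Final answer: 36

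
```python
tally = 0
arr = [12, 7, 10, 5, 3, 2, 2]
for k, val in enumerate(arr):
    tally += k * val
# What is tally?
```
Trace:
  tally=0
  tally=0, k=0, val=12
  tally=7, k=1, val=7
  tally=27, k=2, val=10
  tally=42, k=3, val=5
  tally=54, k=4, val=3
  tally=64, k=5, val=2
  tally=76, k=6, val=2

Final answer: 76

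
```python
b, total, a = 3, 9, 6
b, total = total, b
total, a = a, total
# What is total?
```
Trace:
  b=3, total=9, a=6
  b=9, total=3, a=6
  b=9, total=6, a=3

Final answer: 6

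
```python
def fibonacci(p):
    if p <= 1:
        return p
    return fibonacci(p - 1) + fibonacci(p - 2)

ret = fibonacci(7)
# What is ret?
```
Call trace (a repeated sub-call is expanded the first time; later identical calls just restate its return value):
fibonacci(p=7)
  fibonacci(p=6)
    fibonacci(p=5)
      fibonacci(p=4)
        fibonacci(p=3)
          fibonacci(p=2)
            fibonacci(p=1)
            -> return 1
            fibonacci(p=0)
            -> return 0
          -> return 1
          fibonacci(p=1)
          -> return 1
        -> return 2
        fibonacci(p=2) -> return 1  (same call as traced above)
      -> return 3
      fibonacci(p=3) -> return 2  (same call as traced above)
    -> return 5
    fibonacci(p=4) -> return 3  (same call as traced above)
  -> return 8
  fibonacci(p=5) -> return 5  (same call as traced above)
-> return 13

Final answer: 13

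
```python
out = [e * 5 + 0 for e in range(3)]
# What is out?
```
Trace:
  e=0
  e=1
  e=2
  out=[0, 5, 10]

Final answer: [0, 5, 10]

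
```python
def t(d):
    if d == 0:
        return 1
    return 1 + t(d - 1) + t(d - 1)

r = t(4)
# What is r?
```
Call trace (a repeated sub-call is expanded the first time; later identical calls just restate its return value):
t(d=4)
  t(d=3)
    t(d=2)
      t(d=1)
        t(d=0)
        -> return 1
        t(d=0)
        -> return 1
      -> return 3
      t(d=1) -> return 3  (same call as traced above)
    -> return 7
    t(d=2) -> return 7  (same call as traced above)
  -> return 15
  t(d=3) -> return 15  (same call as traced above)
-> return 31

Final answer: 31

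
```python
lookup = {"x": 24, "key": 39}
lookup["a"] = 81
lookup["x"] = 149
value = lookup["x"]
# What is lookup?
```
Trace:
  lookup={'x': 24, 'key': 39}
  lookup={'x': 24, 'key': 39, 'a': 81}
  lookup={'x': 149, 'key': 39, 'a': 81}
  lookup={'x': 149, 'key': 39, 'a': 81}, value=149

Final answer: {'x': 149, 'key': 39, 'a': 81}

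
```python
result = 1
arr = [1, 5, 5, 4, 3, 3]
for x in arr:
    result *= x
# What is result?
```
Trace:
  result=1
  result=1, x=1
  result=5, x=5
  result=25, x=5
  result=100, x=4
  result=300, x=3
  result=900, x=3

Final answer: 900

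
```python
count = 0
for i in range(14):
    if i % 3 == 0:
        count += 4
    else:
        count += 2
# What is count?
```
Trace:
  count=0
  count=4, i=0
  count=6, i=1
  count=8, i=2
  count=12, i=3
  count=14, i=4
  count=16, i=5
  count=20, i=6
  count=22, i=7
  count=24, i=8
  count=28, i=9
  count=30, i=10
  count=32, i=11
  count=36, i=12
  count=38, i=13

Final answer: 38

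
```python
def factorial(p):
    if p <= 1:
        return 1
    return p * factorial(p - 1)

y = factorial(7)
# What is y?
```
Call trace:
factorial(p=7)
  factorial(p=6)
    factorial(p=5)
      factorial(p=4)
        factorial(p=3)
          factorial(p=2)
            factorial(p=1)
            -> return 1
          -> return 2
        -> return 6
      -> return 24
    -> return 120
  -> return 720
-> return 5040

Final answer: 5040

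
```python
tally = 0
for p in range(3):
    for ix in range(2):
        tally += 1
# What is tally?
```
Trace:
  tally=0
  tally=1, p=0, ix=0
  tally=2, p=0, ix=1
  tally=3, p=1, ix=0
  tally=4, p=1, ix=1
  tally=5, p=2, ix=0
  tally=6, p=2, ix=1

Final answer: 6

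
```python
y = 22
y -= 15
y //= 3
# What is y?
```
Trace:
  y=22
  y=7
  y=2

Final answer: 2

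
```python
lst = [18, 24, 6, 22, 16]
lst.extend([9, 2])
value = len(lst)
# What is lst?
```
Trace:
  lst=[18, 24, 6, 22, 16]
  lst=[18, 24, 6, 22, 16, 9, 2]
  lst=[18, 24, 6, 22, 16, 9, 2], value=7

Final answer: [18, 24, 6, 22, 16, 9, 2]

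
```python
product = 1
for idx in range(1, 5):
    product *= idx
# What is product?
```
Trace:
  product=1
  product=1, idx=1
  product=2, idx=2
  product=6, idx=3
  product=24, idx=4

Final answer: 24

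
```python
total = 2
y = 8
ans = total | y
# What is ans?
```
Trace:
  total=2
  total=2, y=8
  total=2, y=8, ans=10

Final answer: 10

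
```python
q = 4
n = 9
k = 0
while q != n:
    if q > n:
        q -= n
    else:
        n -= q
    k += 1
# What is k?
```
Trace:
  q=4
  q=4, n=9
  q=4, n=9, k=0
  q=4, n=5, k=1
  q=4, n=1, k=2
  q=3, n=1, k=3
  q=2, n=1, k=4
  q=1, n=1, k=5

Final answer: 5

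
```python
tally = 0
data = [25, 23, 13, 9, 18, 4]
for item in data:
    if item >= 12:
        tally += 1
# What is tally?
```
Trace:
  tally=0
  tally=1, item=25
  tally=2, item=23
  tally=3, item=13
  tally=3, item=9
  tally=4, item=18
  tally=4, item=4

Final answer: 4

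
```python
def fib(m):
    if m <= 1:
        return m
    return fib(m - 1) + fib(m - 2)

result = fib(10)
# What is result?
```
Call trace (a repeated sub-call is expanded the first time; later identical calls just restate its return value):
fib(m=10)
  fib(m=9)
    fib(m=8)
      fib(m=7)
        fib(m=6)
          fib(m=5)
            fib(m=4)
              fib(m=3)
                fib(m=2)
                  fib(m=1)
                  -> return 1
                  fib(m=0)
                  -> return 0
                -> return 1
                fib(m=1)
                -> return 1
              -> return 2
              fib(m=2) -> return 1  (same call as traced above)
            -> return 3
            fib(m=3) -> return 2  (same call as traced above)
          -> return 5
          fib(m=4) -> return 3  (same call as traced above)
        -> return 8
        fib(m=5) -> return 5  (same call as traced above)
      -> return 13
      fib(m=6) -> return 8  (same call as traced above)
    -> return 21
    fib(m=7) -> return 13  (same call as traced above)
  -> return 34
  fib(m=8) -> return 21  (same call as traced above)
-> return 55

Final answer: 55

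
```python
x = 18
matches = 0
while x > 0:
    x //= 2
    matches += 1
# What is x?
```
Trace:
  x=18
  x=18, matches=0
  x=9, matches=1
  x=4, matches=2
  x=2, matches=3
  x=1, matches=4
  x=0, matches=5

Final answer: 0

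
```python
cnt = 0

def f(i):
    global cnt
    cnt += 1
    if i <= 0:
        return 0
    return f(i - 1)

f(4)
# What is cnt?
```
Call trace:
f(i=4)
  f(i=3)
    f(i=2)
      f(i=1)
        f(i=0)
        -> return 0
      -> return 0
    -> return 0
  -> return 0
-> return 0

cnt is incremented once per call. f is entered once for each i = 4, 3, 2, 1, 0 (the i <= 0 call returns without recursing), i.e. 4 + 1 calls.
cnt = 5

Final answer: 5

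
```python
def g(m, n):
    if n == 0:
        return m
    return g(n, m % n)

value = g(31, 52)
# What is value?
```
Call trace:
g(m=31, n=52)
  g(m=52, n=31)
    g(m=31, n=21)
      g(m=21, n=10)
        g(m=10, n=1)
          g(m=1, n=0)
          -> return 1
        -> return 1
      -> return 1
    -> return 1
  -> return 1
-> return 1

Final answer: 1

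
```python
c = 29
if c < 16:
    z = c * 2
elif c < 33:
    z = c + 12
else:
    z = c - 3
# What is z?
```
Trace:
  c=29
  c=29, z=41

Final answer: 41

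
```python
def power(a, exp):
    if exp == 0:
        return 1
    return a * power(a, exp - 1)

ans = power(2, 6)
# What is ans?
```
Call trace:
power(a=2, exp=6)
  power(a=2, exp=5)
    power(a=2, exp=4)
      power(a=2, exp=3)
        power(a=2, exp=2)
          power(a=2, exp=1)
            power(a=2, exp=0)
            -> return 1
          -> return 2
        -> return 4
      -> return 8
    -> return 16
  -> return 32
-> return 64

Final answer: 64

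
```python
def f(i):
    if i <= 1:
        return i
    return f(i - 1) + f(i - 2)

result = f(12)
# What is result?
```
Call trace (a repeated sub-call is expanded the first time; later identical calls just restate its return value):
f(i=12)
  f(i=11)
    f(i=10)
      f(i=9)
        f(i=8)
          f(i=7)
            f(i=6)
              f(i=5)
                f(i=4)
                  f(i=3)
                    f(i=2)
                      f(i=1)
                      -> return 1
                      f(i=0)
                      -> return 0
                    -> return 1
                    f(i=1)
                    -> return 1
                  -> return 2
                  f(i=2) -> return 1  (same call as traced above)
                -> return 3
                f(i=3) -> return 2  (same call as traced above)
              -> return 5
              f(i=4) -> return 3  (same call as traced above)
            -> return 8
            f(i=5) -> return 5  (same call as traced above)
          -> return 13
          f(i=6) -> return 8  (same call as traced above)
        -> return 21
        f(i=7) -> return 13  (same call as traced above)
      -> return 34
      f(i=8) -> return 21  (same call as traced above)
    -> return 55
    f(i=9) -> return 34  (same call as traced above)
  -> return 89
  f(i=10) -> return 55  (same call as traced above)
-> return 144

Final answer: 144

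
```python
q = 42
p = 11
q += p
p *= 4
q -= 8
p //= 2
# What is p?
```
Trace:
  q=42
  q=42, p=11
  q=53, p=11
  q=53, p=44
  q=45, p=44
  q=45, p=22

Final answer: 22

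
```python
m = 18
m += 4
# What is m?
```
Trace:
  m=18
  m=22

Final answer: 22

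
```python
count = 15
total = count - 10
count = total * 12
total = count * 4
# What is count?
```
Trace:
  count=15
  count=15, total=5
  count=60, total=5
  count=60, total=240

Final answer: 60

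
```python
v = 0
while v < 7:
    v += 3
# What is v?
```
Trace:
  v=0
  v=3
  v=6
  v=9

Final answer: 9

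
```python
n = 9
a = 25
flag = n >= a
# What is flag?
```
Trace:
  n=9
  n=9, a=25
  n=9, a=25, flag=False

Final answer: False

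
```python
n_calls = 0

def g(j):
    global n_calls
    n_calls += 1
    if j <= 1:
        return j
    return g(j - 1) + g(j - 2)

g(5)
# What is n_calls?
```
Call trace (a repeated sub-call is expanded the first time; later identical calls just restate its return value):
g(j=5)
  g(j=4)
    g(j=3)
      g(j=2)
        g(j=1)
        -> return 1
        g(j=0)
        -> return 0
      -> return 1
      g(j=1)
      -> return 1
    -> return 2
    g(j=2) -> return 1  (same call as traced above)
  -> return 3
  g(j=3) -> return 2  (same call as traced above)
-> return 5

n_calls is incremented once per call, so count the calls in each subtree. Let C(j) = number of calls made by g(j).
C(0) = C(1) = 1 (base case, no recursion); C(j) = 1 + C(j - 1) + C(j - 2) otherwise.
C(2) = 1 + C(1) + C(0) = 1 + 1 + 1 = 3
C(3) = 1 + C(2) + C(1) = 1 + 3 + 1 = 5
C(4) = 1 + C(3) + C(2) = 1 + 5 + 3 = 9
C(5) = 1 + C(4) + C(3) = 1 + 9 + 5 = 15
n_calls = C(5) = 15

Final answer: 15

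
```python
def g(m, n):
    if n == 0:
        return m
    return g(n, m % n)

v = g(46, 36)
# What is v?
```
Call trace:
g(m=46, n=36)
  g(m=36, n=10)
    g(m=10, n=6)
      g(m=6, n=4)
        g(m=4, n=2)
          g(m=2, n=0)
          -> return 2
        -> return 2
      -> return 2
    -> return 2
  -> return 2
-> return 2

Final answer: 2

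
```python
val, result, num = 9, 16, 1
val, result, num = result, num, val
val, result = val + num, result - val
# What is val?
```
Trace:
  val=9, result=16, num=1
  val=16, result=1, num=9
  val=25, result=-15, num=9

Final answer: 25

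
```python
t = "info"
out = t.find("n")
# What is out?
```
Trace:
  t='info'
  t='info', out=1

Final answer: 1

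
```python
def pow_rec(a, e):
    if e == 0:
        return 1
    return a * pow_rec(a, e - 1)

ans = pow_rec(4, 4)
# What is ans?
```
Call trace:
pow_rec(a=4, e=4)
  pow_rec(a=4, e=3)
    pow_rec(a=4, e=2)
      pow_rec(a=4, e=1)
        pow_rec(a=4, e=0)
        -> return 1
      -> return 4
    -> return 16
  -> return 64
-> return 256

Final answer: 256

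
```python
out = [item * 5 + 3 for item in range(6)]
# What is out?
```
Trace:
  item=0
  item=1
  item=2
  item=3
  item=4
  item=5
  out=[3, 8, 13, 18, 23, 28]

Final answer: [3, 8, 13, 18, 23, 28]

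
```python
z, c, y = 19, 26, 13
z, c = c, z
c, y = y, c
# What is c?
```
Trace:
  z=19, c=26, y=13
  z=26, c=19, y=13
  z=26, c=13, y=19

Final answer: 13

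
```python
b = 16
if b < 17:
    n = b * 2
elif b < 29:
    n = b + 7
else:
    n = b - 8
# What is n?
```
Trace:
  b=16
  b=16, n=32

Final answer: 32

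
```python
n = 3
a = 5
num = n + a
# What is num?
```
Trace:
  n=3
  n=3, a=5
  n=3, a=5, num=8

Final answer: 8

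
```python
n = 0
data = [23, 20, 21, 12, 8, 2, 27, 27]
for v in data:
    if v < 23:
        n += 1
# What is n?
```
Trace:
  n=0
  n=0, v=23
  n=1, v=20
  n=2, v=21
  n=3, v=12
  n=4, v=8
  n=5, v=2
  n=5, v=27
  n=5, v=27

Final answer: 5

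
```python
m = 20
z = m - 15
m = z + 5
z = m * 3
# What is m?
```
Trace:
  m=20
  m=20, z=5
  m=10, z=5
  m=10, z=30

Final answer: 10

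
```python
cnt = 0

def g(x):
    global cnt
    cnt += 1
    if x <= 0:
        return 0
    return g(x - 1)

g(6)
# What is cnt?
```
Call trace:
g(x=6)
  g(x=5)
    g(x=4)
      g(x=3)
        g(x=2)
          g(x=1)
            g(x=0)
            -> return 0
          -> return 0
        -> return 0
      -> return 0
    -> return 0
  -> return 0
-> return 0

cnt is incremented once per call. g is entered once for each x = 6, 5, 4, 3, 2, 1, 0 (the x <= 0 call returns without recursing), i.e. 6 + 1 calls.
cnt = 7

Final answer: 7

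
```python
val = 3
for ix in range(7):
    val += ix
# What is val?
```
Trace:
  val=3
  val=3, ix=0
  val=4, ix=1
  val=6, ix=2
  val=9, ix=3
  val=13, ix=4
  val=18, ix=5
  val=24, ix=6

Final answer: 24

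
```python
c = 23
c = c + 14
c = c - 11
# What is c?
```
Trace:
  c=23
  c=37
  c=26

Final answer: 26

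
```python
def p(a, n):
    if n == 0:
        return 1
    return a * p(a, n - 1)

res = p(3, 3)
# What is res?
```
Call trace:
p(a=3, n=3)
  p(a=3, n=2)
    p(a=3, n=1)
      p(a=3, n=0)
      -> return 1
    -> return 3
  -> return 9
-> return 27

Final answer: 27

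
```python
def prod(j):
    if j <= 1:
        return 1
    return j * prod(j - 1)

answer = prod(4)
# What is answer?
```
Call trace:
prod(j=4)
  prod(j=3)
    prod(j=2)
      prod(j=1)
      -> return 1
    -> return 2
  -> return 6
-> return 24

Final answer: 24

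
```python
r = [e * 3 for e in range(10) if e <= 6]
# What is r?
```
Trace:
  e=0
  e=1
  e=2
  e=3
  e=4
  e=5
  e=6
  e=7
  e=8
  e=9
  r=[0, 3, 6, 9, 12, 15, 18]

Final answer: [0, 3, 6, 9, 12, 15, 18]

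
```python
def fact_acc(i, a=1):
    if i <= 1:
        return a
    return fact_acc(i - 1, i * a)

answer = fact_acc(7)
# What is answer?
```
Call trace:
fact_acc(i=7, a=1)
  fact_acc(i=6, a=7)
    fact_acc(i=5, a=42)
      fact_acc(i=4, a=210)
        fact_acc(i=3, a=840)
          fact_acc(i=2, a=2520)
            fact_acc(i=1, a=5040)
            -> return 5040
          -> return 5040
        -> return 5040
      -> return 5040
    -> return 5040
  -> return 5040
-> return 5040

Final answer: 5040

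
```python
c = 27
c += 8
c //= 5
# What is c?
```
Trace:
  c=27
  c=35
  c=7

Final answer: 7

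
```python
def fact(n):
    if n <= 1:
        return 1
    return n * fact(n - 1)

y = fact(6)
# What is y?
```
Call trace:
fact(n=6)
  fact(n=5)
    fact(n=4)
      fact(n=3)
        fact(n=2)
          fact(n=1)
          -> return 1
        -> return 2
      -> return 6
    -> return 24
  -> return 120
-> return 720

Final answer: 720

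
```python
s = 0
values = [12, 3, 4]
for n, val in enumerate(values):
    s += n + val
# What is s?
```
Trace:
  s=0
  s=12, n=0, val=12
  s=16, n=1, val=3
  s=22, n=2, val=4

Final answer: 22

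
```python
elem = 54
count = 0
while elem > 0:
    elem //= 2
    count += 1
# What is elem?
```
Trace:
  elem=54
  elem=54, count=0
  elem=27, count=1
  elem=13, count=2
  elem=6, count=3
  elem=3, count=4
  elem=1, count=5
  elem=0, count=6

Final answer: 0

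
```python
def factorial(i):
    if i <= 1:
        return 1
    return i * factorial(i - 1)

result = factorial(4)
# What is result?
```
Call trace:
factorial(i=4)
  factorial(i=3)
    factorial(i=2)
      factorial(i=1)
      -> return 1
    -> return 2
  -> return 6
-> return 24

Final answer: 24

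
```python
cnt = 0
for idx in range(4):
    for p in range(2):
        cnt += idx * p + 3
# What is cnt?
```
Trace:
  cnt=0
  cnt=3, idx=0, p=0
  cnt=6, idx=0, p=1
  cnt=9, idx=1, p=0
  cnt=13, idx=1, p=1
  cnt=16, idx=2, p=0
  cnt=21, idx=2, p=1
  cnt=24, idx=3, p=0
  cnt=30, idx=3, p=1

Final answer: 30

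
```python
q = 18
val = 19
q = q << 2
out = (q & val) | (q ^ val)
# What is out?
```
Trace:
  q=18
  q=18, val=19
  q=72, val=19
  q=72, val=19, out=91

Final answer: 91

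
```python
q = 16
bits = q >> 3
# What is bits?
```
Trace:
  q=16
  q=16, bits=2

Final answer: 2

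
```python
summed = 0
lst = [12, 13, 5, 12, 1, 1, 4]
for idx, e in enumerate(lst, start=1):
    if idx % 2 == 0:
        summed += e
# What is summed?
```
Trace:
  summed=0
  summed=0, idx=1, e=12
  summed=13, idx=2, e=13
  summed=13, idx=3, e=5
  summed=25, idx=4, e=12
  summed=25, idx=5, e=1
  summed=26, idx=6, e=1
  summed=26, idx=7, e=4

Final answer: 26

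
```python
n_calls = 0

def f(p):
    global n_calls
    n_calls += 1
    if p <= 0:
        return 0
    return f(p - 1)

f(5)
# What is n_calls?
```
Call trace:
f(p=5)
  f(p=4)
    f(p=3)
      f(p=2)
        f(p=1)
          f(p=0)
          -> return 0
        -> return 0
      -> return 0
    -> return 0
  -> return 0
-> return 0

n_calls is incremented once per call. f is entered once for each p = 5, 4, 3, 2, 1, 0 (the p <= 0 call returns without recursing), i.e. 5 + 1 calls.
n_calls = 6

Final answer: 6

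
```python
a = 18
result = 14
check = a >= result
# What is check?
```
Trace:
  a=18
  a=18, result=14
  a=18, result=14, check=True

Final answer: True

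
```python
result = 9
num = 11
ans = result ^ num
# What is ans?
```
Trace:
  result=9
  result=9, num=11
  result=9, num=11, ans=2

Final answer: 2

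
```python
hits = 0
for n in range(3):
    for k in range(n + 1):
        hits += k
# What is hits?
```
Trace:
  hits=0
  hits=0, n=0, k=0
  hits=0, n=1, k=0
  hits=1, n=1, k=1
  hits=1, n=2, k=0
  hits=2, n=2, k=1
  hits=4, n=2, k=2

Final answer: 4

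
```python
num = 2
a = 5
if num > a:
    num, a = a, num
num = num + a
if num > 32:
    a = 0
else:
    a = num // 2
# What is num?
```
Trace:
  num=2
  num=2, a=5
  num=2, a=5
  num=7, a=5
  num=7, a=3

Final answer: 7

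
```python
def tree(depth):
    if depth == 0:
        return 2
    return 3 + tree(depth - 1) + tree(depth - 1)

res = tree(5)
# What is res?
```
Call trace (a repeated sub-call is expanded the first time; later identical calls just restate its return value):
tree(depth=5)
  tree(depth=4)
    tree(depth=3)
      tree(depth=2)
        tree(depth=1)
          tree(depth=0)
          -> return 2
          tree(depth=0)
          -> return 2
        -> return 7
        tree(depth=1) -> return 7  (same call as traced above)
      -> return 17
      tree(depth=2) -> return 17  (same call as traced above)
    -> return 37
    tree(depth=3) -> return 37  (same call as traced above)
  -> return 77
  tree(depth=4) -> return 77  (same call as traced above)
-> return 157

Final answer: 157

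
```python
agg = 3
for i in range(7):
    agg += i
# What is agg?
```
Trace:
  agg=3
  agg=3, i=0
  agg=4, i=1
  agg=6, i=2
  agg=9, i=3
  agg=13, i=4
  agg=18, i=5
  agg=24, i=6

Final answer: 24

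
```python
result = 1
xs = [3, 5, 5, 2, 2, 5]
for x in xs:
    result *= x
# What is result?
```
Trace:
  result=1
  result=3, x=3
  result=15, x=5
  result=75, x=5
  result=150, x=2
  result=300, x=2
  result=1500, x=5

Final answer: 1500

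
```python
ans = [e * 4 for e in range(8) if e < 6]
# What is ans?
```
Trace:
  e=0
  e=1
  e=2
  e=3
  e=4
  e=5
  e=6
  e=7
  ans=[0, 4, 8, 12, 16, 20]

Final answer: [0, 4, 8, 12, 16, 20]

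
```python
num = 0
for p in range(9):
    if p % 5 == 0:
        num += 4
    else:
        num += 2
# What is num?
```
Trace:
  num=0
  num=4, p=0
  num=6, p=1
  num=8, p=2
  num=10, p=3
  num=12, p=4
  num=16, p=5
  num=18, p=6
  num=20, p=7
  num=22, p=8

Final answer: 22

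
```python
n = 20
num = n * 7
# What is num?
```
Trace:
  n=20
  n=20, num=140

Final answer: 140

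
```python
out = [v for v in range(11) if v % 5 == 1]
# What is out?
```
Trace:
  v=0
  v=1
  v=2
  v=3
  v=4
  v=5
  v=6
  v=7
  v=8
  v=9
  v=10
  out=[1, 6]

Final answer: [1, 6]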